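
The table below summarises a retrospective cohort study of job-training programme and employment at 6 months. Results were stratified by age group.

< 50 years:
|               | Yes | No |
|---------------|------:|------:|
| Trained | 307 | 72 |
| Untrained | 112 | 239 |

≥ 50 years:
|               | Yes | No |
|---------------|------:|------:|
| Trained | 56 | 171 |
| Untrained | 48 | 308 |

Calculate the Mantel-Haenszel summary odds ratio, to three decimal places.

5.178

OR_MH = Σ(aᵢdᵢ/nᵢ) / Σ(bᵢcᵢ/nᵢ), where nᵢ is the stratum total.
Stratum 1 (< 50 years): n = 730; a·d/n = 307·239/730 = 100.5110; b·c/n = 72·112/730 = 11.0466
Stratum 2 (≥ 50 years): n = 583; a·d/n = 56·308/583 = 29.5849; b·c/n = 171·48/583 = 14.0789
OR_MH = (100.5110 + 29.5849) / (11.0466 + 14.0789) = 130.0959 / 25.1255 = 5.17785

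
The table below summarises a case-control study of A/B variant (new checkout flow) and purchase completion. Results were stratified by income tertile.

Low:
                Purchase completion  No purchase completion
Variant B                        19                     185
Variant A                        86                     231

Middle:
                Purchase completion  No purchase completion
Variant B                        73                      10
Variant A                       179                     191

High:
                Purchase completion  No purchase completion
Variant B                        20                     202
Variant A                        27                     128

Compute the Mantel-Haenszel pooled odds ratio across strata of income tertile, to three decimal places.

OR_MH = Σ(aᵢdᵢ/nᵢ) / Σ(bᵢcᵢ/nᵢ), where nᵢ is the stratum total.
Stratum 1 (Low): n = 521; a·d/n = 19·231/521 = 8.4242; b·c/n = 185·86/521 = 30.5374
Stratum 2 (Middle): n = 453; a·d/n = 73·191/453 = 30.7792; b·c/n = 10·179/453 = 3.9514
Stratum 3 (High): n = 377; a·d/n = 20·128/377 = 6.7905; b·c/n = 202·27/377 = 14.4668
OR_MH = (8.4242 + 30.7792 + 6.7905) / (30.5374 + 3.9514 + 14.4668) = 45.9939 / 48.9557 = 0.93950

0.939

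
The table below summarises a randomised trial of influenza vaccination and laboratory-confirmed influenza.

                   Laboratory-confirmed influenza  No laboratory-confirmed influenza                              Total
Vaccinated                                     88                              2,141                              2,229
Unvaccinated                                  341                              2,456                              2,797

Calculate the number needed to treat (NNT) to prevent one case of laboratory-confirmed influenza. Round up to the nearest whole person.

Risk in treated group = 88/2229 = 0.03948; risk in control = 341/2797 = 0.12192.
Absolute risk reduction = 0.12192 − 0.03948 = 0.08244
NNT = 1 / ARR = 1 / 0.08244 = 12.131 → round up → 13

13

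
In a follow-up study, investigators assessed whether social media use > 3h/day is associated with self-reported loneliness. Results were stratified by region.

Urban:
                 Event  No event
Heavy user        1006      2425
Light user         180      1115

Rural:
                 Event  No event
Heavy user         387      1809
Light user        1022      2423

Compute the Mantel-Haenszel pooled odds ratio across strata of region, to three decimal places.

OR_MH = Σ(aᵢdᵢ/nᵢ) / Σ(bᵢcᵢ/nᵢ), where nᵢ is the stratum total.
Stratum 1 (Urban): n = 4726; a·d/n = 1006·1115/4726 = 237.3445; b·c/n = 2425·180/4726 = 92.3614
Stratum 2 (Rural): n = 5641; a·d/n = 387·2423/5641 = 166.2296; b·c/n = 1809·1022/5641 = 327.7430
OR_MH = (237.3445 + 166.2296) / (92.3614 + 327.7430) = 403.5740 / 420.1044 = 0.96065

0.961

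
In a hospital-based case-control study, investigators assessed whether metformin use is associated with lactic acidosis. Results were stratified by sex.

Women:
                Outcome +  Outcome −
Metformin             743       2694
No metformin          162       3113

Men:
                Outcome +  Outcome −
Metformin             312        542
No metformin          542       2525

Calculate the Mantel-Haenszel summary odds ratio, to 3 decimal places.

3.898

OR_MH = Σ(aᵢdᵢ/nᵢ) / Σ(bᵢcᵢ/nᵢ), where nᵢ is the stratum total.
Stratum 1 (Women): n = 6712; a·d/n = 743·3113/6712 = 344.6006; b·c/n = 2694·162/6712 = 65.0221
Stratum 2 (Men): n = 3921; a·d/n = 312·2525/3921 = 200.9181; b·c/n = 542·542/3921 = 74.9207
OR_MH = (344.6006 + 200.9181) / (65.0221 + 74.9207) = 545.5187 / 139.9427 = 3.89816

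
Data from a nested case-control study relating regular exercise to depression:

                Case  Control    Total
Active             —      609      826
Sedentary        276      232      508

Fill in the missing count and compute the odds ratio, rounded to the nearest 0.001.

The missing cell is in the exposed row: 826 − 609 = 217.
So a = 217, b = 609, c = 276, d = 232.
OR = (a·d)/(b·c) = (217 × 232) / (609 × 276) = 50344 / 168084 = 0.29952

0.300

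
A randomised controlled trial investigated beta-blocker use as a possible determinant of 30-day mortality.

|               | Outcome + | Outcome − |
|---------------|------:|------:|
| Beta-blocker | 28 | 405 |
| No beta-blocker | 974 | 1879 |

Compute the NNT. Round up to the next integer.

Risk in treated group = 28/433 = 0.06467; risk in control = 974/2853 = 0.34140.
Absolute risk reduction = 0.34140 − 0.06467 = 0.27673
NNT = 1 / ARR = 1 / 0.27673 = 3.614 → round up → 4

4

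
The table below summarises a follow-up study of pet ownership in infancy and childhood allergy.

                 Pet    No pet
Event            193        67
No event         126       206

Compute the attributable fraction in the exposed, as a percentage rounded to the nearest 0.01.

Reading the table with exposure as columns: a = 193 (Pet, case), b = 126 (Pet, non-case), c = 67 (No pet, case), d = 206.
Risk in exposed = 193/319 = 0.60502; risk in unexposed = 67/273 = 0.24542.
RR = 0.60502/0.24542 = 2.46521
AR% = (RR − 1)/RR × 100 = (2.46521 − 1)/2.46521 × 100 = 59.4356%

59.44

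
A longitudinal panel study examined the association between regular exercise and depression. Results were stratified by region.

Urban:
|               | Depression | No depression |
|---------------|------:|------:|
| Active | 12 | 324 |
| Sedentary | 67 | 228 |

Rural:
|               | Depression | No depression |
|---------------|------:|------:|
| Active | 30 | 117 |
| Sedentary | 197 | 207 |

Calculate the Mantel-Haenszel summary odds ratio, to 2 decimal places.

OR_MH = Σ(aᵢdᵢ/nᵢ) / Σ(bᵢcᵢ/nᵢ), where nᵢ is the stratum total.
Stratum 1 (Urban): n = 631; a·d/n = 12·228/631 = 4.3360; b·c/n = 324·67/631 = 34.4025
Stratum 2 (Rural): n = 551; a·d/n = 30·207/551 = 11.2704; b·c/n = 117·197/551 = 41.8312
OR_MH = (4.3360 + 11.2704) / (34.4025 + 41.8312) = 15.6064 / 76.2338 = 0.20472

0.20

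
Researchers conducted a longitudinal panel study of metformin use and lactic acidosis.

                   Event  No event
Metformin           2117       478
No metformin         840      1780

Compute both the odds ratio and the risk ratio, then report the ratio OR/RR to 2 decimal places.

Cells: a = 2117, b = 478, c = 840, d = 1780.
OR = (2117·1780)/(478·840) = 3768260/401520 = 9.38499
Risk in exposed = 2117/2595 = 0.81580; risk in unexposed = 840/2620 = 0.32061; RR = 2.54452
OR/RR = 9.38499 / 2.54452 = 3.68832
The outcome is not rare, so the OR lies further from 1 than the RR.

3.69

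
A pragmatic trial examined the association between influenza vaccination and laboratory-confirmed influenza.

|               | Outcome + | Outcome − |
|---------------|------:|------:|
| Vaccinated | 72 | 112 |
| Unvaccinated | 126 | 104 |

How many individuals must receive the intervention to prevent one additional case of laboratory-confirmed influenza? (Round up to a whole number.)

Risk in treated group = 72/184 = 0.39130; risk in control = 126/230 = 0.54783.
Absolute risk reduction = 0.54783 − 0.39130 = 0.15652
NNT = 1 / ARR = 1 / 0.15652 = 6.389 → round up → 7

7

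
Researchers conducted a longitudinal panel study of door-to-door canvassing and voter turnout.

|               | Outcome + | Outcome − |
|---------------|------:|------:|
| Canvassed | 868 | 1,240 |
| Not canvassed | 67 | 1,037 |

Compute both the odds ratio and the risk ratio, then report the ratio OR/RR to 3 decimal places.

Cells: a = 868, b = 1240, c = 67, d = 1037.
OR = (868·1037)/(1240·67) = 900116/83080 = 10.83433
Risk in exposed = 868/2108 = 0.41176; risk in unexposed = 67/1104 = 0.06069; RR = 6.78490
OR/RR = 10.83433 / 6.78490 = 1.59683
The outcome is not rare, so the OR lies further from 1 than the RR.

1.597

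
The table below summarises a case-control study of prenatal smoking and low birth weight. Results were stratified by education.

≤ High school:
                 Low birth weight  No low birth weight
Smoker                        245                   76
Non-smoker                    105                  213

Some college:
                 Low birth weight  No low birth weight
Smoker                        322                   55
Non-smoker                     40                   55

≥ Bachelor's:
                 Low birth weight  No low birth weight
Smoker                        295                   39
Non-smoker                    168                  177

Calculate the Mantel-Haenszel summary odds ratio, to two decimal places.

OR_MH = Σ(aᵢdᵢ/nᵢ) / Σ(bᵢcᵢ/nᵢ), where nᵢ is the stratum total.
Stratum 1 (≤ High school): n = 639; a·d/n = 245·213/639 = 81.6667; b·c/n = 76·105/639 = 12.4883
Stratum 2 (Some college): n = 472; a·d/n = 322·55/472 = 37.5212; b·c/n = 55·40/472 = 4.6610
Stratum 3 (≥ Bachelor's): n = 679; a·d/n = 295·177/679 = 76.8999; b·c/n = 39·168/679 = 9.6495
OR_MH = (81.6667 + 37.5212 + 76.8999) / (12.4883 + 4.6610 + 9.6495) = 196.0877 / 26.7988 = 7.31704

7.32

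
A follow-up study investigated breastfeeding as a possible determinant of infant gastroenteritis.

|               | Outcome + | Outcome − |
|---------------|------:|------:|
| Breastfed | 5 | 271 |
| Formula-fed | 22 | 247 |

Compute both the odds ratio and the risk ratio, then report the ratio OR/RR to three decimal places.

Cells: a = 5, b = 271, c = 22, d = 247.
OR = (5·247)/(271·22) = 1235/5962 = 0.20715
Risk in exposed = 5/276 = 0.01812; risk in unexposed = 22/269 = 0.08178; RR = 0.22151
OR/RR = 0.20715 / 0.22151 = 0.93516
The outcome is rare in both groups, so OR ≈ RR (ratio near 1).

0.935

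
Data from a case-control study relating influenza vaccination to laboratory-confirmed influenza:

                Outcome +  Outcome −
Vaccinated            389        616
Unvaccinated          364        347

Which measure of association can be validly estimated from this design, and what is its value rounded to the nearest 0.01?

Cells: a = 389, b = 616, c = 364, d = 347.
This is a case-control study: participants were sampled on outcome status, so risks in the source population cannot be estimated directly — relative risk is not valid here. The odds ratio is the appropriate measure.
OR = (a·d)/(b·c) = (389 × 347) / (616 × 364) = 134983 / 224224 = 0.60200

0.60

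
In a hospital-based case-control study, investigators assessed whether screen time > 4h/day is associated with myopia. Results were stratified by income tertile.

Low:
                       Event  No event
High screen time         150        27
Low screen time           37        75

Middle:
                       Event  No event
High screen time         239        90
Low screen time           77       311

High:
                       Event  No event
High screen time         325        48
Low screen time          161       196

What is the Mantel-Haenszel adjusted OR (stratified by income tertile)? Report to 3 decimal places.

9.695

OR_MH = Σ(aᵢdᵢ/nᵢ) / Σ(bᵢcᵢ/nᵢ), where nᵢ is the stratum total.
Stratum 1 (Low): n = 289; a·d/n = 150·75/289 = 38.9273; b·c/n = 27·37/289 = 3.4567
Stratum 2 (Middle): n = 717; a·d/n = 239·311/717 = 103.6667; b·c/n = 90·77/717 = 9.6653
Stratum 3 (High): n = 730; a·d/n = 325·196/730 = 87.2603; b·c/n = 48·161/730 = 10.5863
OR_MH = (38.9273 + 103.6667 + 87.2603) / (3.4567 + 9.6653 + 10.5863) = 229.8543 / 23.7083 = 9.69509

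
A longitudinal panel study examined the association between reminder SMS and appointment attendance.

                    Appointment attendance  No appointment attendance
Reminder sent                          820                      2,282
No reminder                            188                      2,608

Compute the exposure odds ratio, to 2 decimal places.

4.98

Cells: a = 820, b = 2282, c = 188, d = 2608.
OR = (a·d)/(b·c) = (820 × 2608) / (2282 × 188) = 2138560 / 429016 = 4.98480
The odds of appointment attendance are about 4.98 times as high in the reminder sent group.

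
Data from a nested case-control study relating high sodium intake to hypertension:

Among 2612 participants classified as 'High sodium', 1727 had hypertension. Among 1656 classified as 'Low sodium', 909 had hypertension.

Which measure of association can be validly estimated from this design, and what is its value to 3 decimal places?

From the description: a = 1727, b = 885, c = 909, d = 747.
This is a nested case-control study: participants were sampled on outcome status, so risks in the source population cannot be estimated directly — relative risk is not valid here. The odds ratio is the appropriate measure.
OR = (a·d)/(b·c) = (1727 × 747) / (885 × 909) = 1290069 / 804465 = 1.60364

1.604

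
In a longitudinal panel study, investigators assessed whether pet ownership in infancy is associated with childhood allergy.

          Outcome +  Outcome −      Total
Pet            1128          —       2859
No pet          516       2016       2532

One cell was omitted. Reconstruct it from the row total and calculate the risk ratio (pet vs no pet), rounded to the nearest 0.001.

The missing cell is in the exposed row: 2859 − 1128 = 1731.
So a = 1128, b = 1731, c = 516, d = 2016.
RR = [a/(a+b)] / [c/(c+d)] = (1128/2859) / (516/2532) = 0.39454/0.20379 = 1.93602

1.936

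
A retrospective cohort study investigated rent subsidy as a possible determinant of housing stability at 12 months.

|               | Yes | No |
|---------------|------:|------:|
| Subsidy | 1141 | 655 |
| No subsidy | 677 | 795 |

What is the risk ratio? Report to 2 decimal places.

1.38

Cells: a = 1141, b = 655, c = 677, d = 795.
Risk in exposed = 1141/1796 = 0.63530; risk in unexposed = 677/1472 = 0.45992.
RR = 0.63530 / 0.45992 = 1.38133
The risk among the exposed is 1.38 times that among the unexposed.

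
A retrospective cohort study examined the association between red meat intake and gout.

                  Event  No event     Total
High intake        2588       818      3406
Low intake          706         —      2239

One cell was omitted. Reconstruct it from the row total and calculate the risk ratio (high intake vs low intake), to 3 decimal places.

2.410

The missing cell is in the unexposed row: 2239 − 706 = 1533.
So a = 2588, b = 818, c = 706, d = 1533.
RR = [a/(a+b)] / [c/(c+d)] = (2588/3406) / (706/2239) = 0.75984/0.31532 = 2.40973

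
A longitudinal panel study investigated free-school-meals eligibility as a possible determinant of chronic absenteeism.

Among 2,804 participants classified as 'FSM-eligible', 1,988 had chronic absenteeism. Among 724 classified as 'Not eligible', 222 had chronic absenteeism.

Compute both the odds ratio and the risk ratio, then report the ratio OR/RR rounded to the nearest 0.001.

From the description: a = 1988, b = 816, c = 222, d = 502.
OR = (1988·502)/(816·222) = 997976/181152 = 5.50905
Risk in exposed = 1988/2804 = 0.70899; risk in unexposed = 222/724 = 0.30663; RR = 2.31219
OR/RR = 5.50905 / 2.31219 = 2.38261
The outcome is not rare, so the OR lies further from 1 than the RR.

2.383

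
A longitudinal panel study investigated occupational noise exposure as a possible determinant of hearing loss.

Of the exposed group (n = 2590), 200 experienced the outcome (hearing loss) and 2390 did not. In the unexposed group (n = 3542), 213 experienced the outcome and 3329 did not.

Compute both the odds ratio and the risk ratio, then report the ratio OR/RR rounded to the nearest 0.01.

From the description: a = 200, b = 2390, c = 213, d = 3329.
OR = (200·3329)/(2390·213) = 665800/509070 = 1.30788
Risk in exposed = 200/2590 = 0.07722; risk in unexposed = 213/3542 = 0.06014; RR = 1.28410
OR/RR = 1.30788 / 1.28410 = 1.01851
The outcome is rare in both groups, so OR ≈ RR (ratio near 1).

1.02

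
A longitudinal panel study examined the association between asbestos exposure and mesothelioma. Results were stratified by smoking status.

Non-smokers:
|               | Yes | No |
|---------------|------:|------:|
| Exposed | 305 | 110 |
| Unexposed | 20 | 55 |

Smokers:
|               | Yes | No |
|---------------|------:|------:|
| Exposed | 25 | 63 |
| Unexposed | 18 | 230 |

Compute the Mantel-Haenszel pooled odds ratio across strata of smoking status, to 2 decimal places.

OR_MH = Σ(aᵢdᵢ/nᵢ) / Σ(bᵢcᵢ/nᵢ), where nᵢ is the stratum total.
Stratum 1 (Non-smokers): n = 490; a·d/n = 305·55/490 = 34.2347; b·c/n = 110·20/490 = 4.4898
Stratum 2 (Smokers): n = 336; a·d/n = 25·230/336 = 17.1131; b·c/n = 63·18/336 = 3.3750
OR_MH = (34.2347 + 17.1131) / (4.4898 + 3.3750) = 51.3478 / 7.8648 = 6.52881

6.53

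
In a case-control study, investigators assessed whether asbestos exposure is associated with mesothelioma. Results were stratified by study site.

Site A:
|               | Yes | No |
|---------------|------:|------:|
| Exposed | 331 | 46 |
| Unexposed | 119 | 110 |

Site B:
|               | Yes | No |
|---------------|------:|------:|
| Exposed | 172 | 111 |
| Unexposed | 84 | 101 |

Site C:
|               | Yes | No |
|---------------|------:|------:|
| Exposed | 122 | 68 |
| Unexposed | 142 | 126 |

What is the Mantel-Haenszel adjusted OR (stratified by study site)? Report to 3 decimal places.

2.613

OR_MH = Σ(aᵢdᵢ/nᵢ) / Σ(bᵢcᵢ/nᵢ), where nᵢ is the stratum total.
Stratum 1 (Site A): n = 606; a·d/n = 331·110/606 = 60.0825; b·c/n = 46·119/606 = 9.0330
Stratum 2 (Site B): n = 468; a·d/n = 172·101/468 = 37.1197; b·c/n = 111·84/468 = 19.9231
Stratum 3 (Site C): n = 458; a·d/n = 122·126/458 = 33.5633; b·c/n = 68·142/458 = 21.0830
OR_MH = (60.0825 + 37.1197 + 33.5633) / (9.0330 + 19.9231 + 21.0830) = 130.7655 / 50.0390 = 2.61327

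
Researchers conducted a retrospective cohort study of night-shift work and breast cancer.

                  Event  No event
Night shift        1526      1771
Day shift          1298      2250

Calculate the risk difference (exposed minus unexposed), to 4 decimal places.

0.0970

Cells: a = 1526, b = 1771, c = 1298, d = 2250.
Risk in exposed = 1526/3297 = 0.462845; risk in unexposed = 1298/3548 = 0.365840.
Risk difference = 0.462845 − 0.365840 = 0.097005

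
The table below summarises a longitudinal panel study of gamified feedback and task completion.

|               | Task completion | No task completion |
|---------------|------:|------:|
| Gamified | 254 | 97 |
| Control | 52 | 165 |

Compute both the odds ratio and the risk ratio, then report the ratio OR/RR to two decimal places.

2.75

Cells: a = 254, b = 97, c = 52, d = 165.
OR = (254·165)/(97·52) = 41910/5044 = 8.30888
Risk in exposed = 254/351 = 0.72365; risk in unexposed = 52/217 = 0.23963; RR = 3.01983
OR/RR = 8.30888 / 3.01983 = 2.75144
The outcome is not rare, so the OR lies further from 1 than the RR.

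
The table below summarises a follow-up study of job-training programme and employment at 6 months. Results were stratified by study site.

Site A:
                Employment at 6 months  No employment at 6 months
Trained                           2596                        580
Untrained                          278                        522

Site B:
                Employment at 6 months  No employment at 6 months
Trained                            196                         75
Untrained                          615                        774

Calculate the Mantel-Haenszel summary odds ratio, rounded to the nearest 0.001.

OR_MH = Σ(aᵢdᵢ/nᵢ) / Σ(bᵢcᵢ/nᵢ), where nᵢ is the stratum total.
Stratum 1 (Site A): n = 3976; a·d/n = 2596·522/3976 = 340.8229; b·c/n = 580·278/3976 = 40.5533
Stratum 2 (Site B): n = 1660; a·d/n = 196·774/1660 = 91.3880; b·c/n = 75·615/1660 = 27.7861
OR_MH = (340.8229 + 91.3880) / (40.5533 + 27.7861) = 432.2109 / 68.3395 = 6.32447

6.324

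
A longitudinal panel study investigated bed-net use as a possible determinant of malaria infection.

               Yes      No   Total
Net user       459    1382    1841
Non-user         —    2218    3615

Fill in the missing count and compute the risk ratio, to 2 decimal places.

0.65

The missing cell is in the unexposed row: 3615 − 2218 = 1397.
So a = 459, b = 1382, c = 1397, d = 2218.
RR = [a/(a+b)] / [c/(c+d)] = (459/1841) / (1397/3615) = 0.24932/0.38645 = 0.64516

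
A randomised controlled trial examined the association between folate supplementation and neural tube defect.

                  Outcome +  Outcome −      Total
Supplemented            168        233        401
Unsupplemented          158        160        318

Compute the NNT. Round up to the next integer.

13

Risk in treated group = 168/401 = 0.41895; risk in control = 158/318 = 0.49686.
Absolute risk reduction = 0.49686 − 0.41895 = 0.07790
NNT = 1 / ARR = 1 / 0.07790 = 12.837 → round up → 13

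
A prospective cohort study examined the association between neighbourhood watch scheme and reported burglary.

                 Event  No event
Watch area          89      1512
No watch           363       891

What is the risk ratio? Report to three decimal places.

Cells: a = 89, b = 1512, c = 363, d = 891.
Risk in exposed = 89/1601 = 0.05559; risk in unexposed = 363/1254 = 0.28947.
RR = 0.05559 / 0.28947 = 0.19204
The risk is 81% lower among the exposed than among the unexposed.

0.192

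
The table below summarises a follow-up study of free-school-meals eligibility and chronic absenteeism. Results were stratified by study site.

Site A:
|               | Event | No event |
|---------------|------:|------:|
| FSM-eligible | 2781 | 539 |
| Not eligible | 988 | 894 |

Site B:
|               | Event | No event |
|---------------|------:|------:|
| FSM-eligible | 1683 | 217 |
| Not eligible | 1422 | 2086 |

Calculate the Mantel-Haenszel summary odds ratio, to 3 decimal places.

OR_MH = Σ(aᵢdᵢ/nᵢ) / Σ(bᵢcᵢ/nᵢ), where nᵢ is the stratum total.
Stratum 1 (Site A): n = 5202; a·d/n = 2781·894/5202 = 477.9343; b·c/n = 539·988/5202 = 102.3706
Stratum 2 (Site B): n = 5408; a·d/n = 1683·2086/5408 = 649.1749; b·c/n = 217·1422/5408 = 57.0588
OR_MH = (477.9343 + 649.1749) / (102.3706 + 57.0588) = 1127.1092 / 159.4294 = 7.06964

7.070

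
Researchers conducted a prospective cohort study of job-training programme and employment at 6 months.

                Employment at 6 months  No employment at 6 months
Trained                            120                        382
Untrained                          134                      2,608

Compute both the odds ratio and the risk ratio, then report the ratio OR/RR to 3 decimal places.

1.250

Cells: a = 120, b = 382, c = 134, d = 2608.
OR = (120·2608)/(382·134) = 312960/51188 = 6.11393
Risk in exposed = 120/502 = 0.23904; risk in unexposed = 134/2742 = 0.04887; RR = 4.89148
OR/RR = 6.11393 / 4.89148 = 1.24992
The outcome is not rare, so the OR lies further from 1 than the RR.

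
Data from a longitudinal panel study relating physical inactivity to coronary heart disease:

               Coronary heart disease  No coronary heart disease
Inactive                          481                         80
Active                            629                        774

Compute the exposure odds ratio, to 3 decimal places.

Cells: a = 481, b = 80, c = 629, d = 774.
OR = (a·d)/(b·c) = (481 × 774) / (80 × 629) = 372294 / 50320 = 7.39853
The odds of coronary heart disease are about 7.40 times as high in the inactive group.

7.399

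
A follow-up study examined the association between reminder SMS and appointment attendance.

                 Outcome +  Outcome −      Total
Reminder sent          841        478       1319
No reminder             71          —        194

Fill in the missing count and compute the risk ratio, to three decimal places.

1.742

The missing cell is in the unexposed row: 194 − 71 = 123.
So a = 841, b = 478, c = 71, d = 123.
RR = [a/(a+b)] / [c/(c+d)] = (841/1319) / (71/194) = 0.63760/0.36598 = 1.74219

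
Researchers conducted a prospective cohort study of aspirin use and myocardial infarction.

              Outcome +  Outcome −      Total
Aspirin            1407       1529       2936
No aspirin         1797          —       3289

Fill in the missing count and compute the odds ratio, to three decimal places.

The missing cell is in the unexposed row: 3289 − 1797 = 1492.
So a = 1407, b = 1529, c = 1797, d = 1492.
OR = (a·d)/(b·c) = (1407 × 1492) / (1529 × 1797) = 2099244 / 2747613 = 0.76402

0.764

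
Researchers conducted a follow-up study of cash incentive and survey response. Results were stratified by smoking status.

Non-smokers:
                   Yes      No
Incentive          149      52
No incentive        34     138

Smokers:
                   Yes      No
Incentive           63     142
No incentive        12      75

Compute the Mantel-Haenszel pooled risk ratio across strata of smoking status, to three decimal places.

RR_MH = Σ(aᵢ·n₀ᵢ/nᵢ) / Σ(cᵢ·n₁ᵢ/nᵢ), with n₁ᵢ = aᵢ+bᵢ (exposed), n₀ᵢ = cᵢ+dᵢ (unexposed), nᵢ = n₁ᵢ+n₀ᵢ.
Stratum 1 (Non-smokers): n₁ = 201, n₀ = 172, n = 373; a·n₀/n = 149·172/373 = 68.7078; c·n₁/n = 34·201/373 = 18.3217
Stratum 2 (Smokers): n₁ = 205, n₀ = 87, n = 292; a·n₀/n = 63·87/292 = 18.7705; c·n₁/n = 12·205/292 = 8.4247
RR_MH = (68.7078 + 18.7705) / (18.3217 + 8.4247) = 87.4783 / 26.7464 = 3.27066

3.271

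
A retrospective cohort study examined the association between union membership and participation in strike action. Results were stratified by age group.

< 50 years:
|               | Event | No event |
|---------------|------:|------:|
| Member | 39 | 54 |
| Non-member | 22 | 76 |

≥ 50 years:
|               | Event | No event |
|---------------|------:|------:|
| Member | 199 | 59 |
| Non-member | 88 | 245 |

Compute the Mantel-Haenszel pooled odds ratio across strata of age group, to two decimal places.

6.53

OR_MH = Σ(aᵢdᵢ/nᵢ) / Σ(bᵢcᵢ/nᵢ), where nᵢ is the stratum total.
Stratum 1 (< 50 years): n = 191; a·d/n = 39·76/191 = 15.5183; b·c/n = 54·22/191 = 6.2199
Stratum 2 (≥ 50 years): n = 591; a·d/n = 199·245/591 = 82.4958; b·c/n = 59·88/591 = 8.7851
OR_MH = (15.5183 + 82.4958) / (6.2199 + 8.7851) = 98.0141 / 15.0050 = 6.53209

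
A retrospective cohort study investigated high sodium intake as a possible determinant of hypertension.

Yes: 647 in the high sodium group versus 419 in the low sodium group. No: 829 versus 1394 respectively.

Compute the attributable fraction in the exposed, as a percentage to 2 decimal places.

From the description: a = 647, b = 829, c = 419, d = 1394.
Risk in exposed = 647/1476 = 0.43835; risk in unexposed = 419/1813 = 0.23111.
RR = 0.43835/0.23111 = 1.89671
AR% = (RR − 1)/RR × 100 = (1.89671 − 1)/1.89671 × 100 = 47.2772%

47.28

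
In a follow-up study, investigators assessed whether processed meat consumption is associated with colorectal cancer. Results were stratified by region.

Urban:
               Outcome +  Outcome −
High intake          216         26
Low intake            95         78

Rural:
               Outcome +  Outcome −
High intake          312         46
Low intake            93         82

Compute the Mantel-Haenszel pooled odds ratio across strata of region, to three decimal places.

OR_MH = Σ(aᵢdᵢ/nᵢ) / Σ(bᵢcᵢ/nᵢ), where nᵢ is the stratum total.
Stratum 1 (Urban): n = 415; a·d/n = 216·78/415 = 40.5976; b·c/n = 26·95/415 = 5.9518
Stratum 2 (Rural): n = 533; a·d/n = 312·82/533 = 48.0000; b·c/n = 46·93/533 = 8.0263
OR_MH = (40.5976 + 48.0000) / (5.9518 + 8.0263) = 88.5976 / 13.9781 = 6.33833

6.338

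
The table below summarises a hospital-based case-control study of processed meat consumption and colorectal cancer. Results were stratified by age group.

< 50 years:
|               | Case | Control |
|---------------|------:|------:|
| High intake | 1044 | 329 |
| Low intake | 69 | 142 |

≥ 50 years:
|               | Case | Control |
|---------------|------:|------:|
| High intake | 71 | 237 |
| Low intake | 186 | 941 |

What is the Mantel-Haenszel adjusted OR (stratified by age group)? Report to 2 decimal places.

3.11

OR_MH = Σ(aᵢdᵢ/nᵢ) / Σ(bᵢcᵢ/nᵢ), where nᵢ is the stratum total.
Stratum 1 (< 50 years): n = 1584; a·d/n = 1044·142/1584 = 93.5909; b·c/n = 329·69/1584 = 14.3314
Stratum 2 (≥ 50 years): n = 1435; a·d/n = 71·941/1435 = 46.5582; b·c/n = 237·186/1435 = 30.7192
OR_MH = (93.5909 + 46.5582) / (14.3314 + 30.7192) = 140.1491 / 45.0506 = 3.11093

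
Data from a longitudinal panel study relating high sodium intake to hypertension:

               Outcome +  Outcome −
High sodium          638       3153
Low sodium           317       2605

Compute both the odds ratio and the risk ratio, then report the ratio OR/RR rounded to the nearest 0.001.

1.072

Cells: a = 638, b = 3153, c = 317, d = 2605.
OR = (638·2605)/(3153·317) = 1661990/999501 = 1.66282
Risk in exposed = 638/3791 = 0.16829; risk in unexposed = 317/2922 = 0.10849; RR = 1.55127
OR/RR = 1.66282 / 1.55127 = 1.07191
The outcome is not rare, so the OR lies further from 1 than the RR.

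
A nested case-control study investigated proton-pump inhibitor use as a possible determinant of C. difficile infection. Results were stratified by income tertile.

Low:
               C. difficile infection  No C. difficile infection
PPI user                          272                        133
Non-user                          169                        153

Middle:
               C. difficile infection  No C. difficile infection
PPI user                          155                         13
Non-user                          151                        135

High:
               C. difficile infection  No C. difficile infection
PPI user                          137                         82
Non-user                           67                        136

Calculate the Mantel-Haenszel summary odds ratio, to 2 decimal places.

3.06

OR_MH = Σ(aᵢdᵢ/nᵢ) / Σ(bᵢcᵢ/nᵢ), where nᵢ is the stratum total.
Stratum 1 (Low): n = 727; a·d/n = 272·153/727 = 57.2435; b·c/n = 133·169/727 = 30.9175
Stratum 2 (Middle): n = 454; a·d/n = 155·135/454 = 46.0903; b·c/n = 13·151/454 = 4.3238
Stratum 3 (High): n = 422; a·d/n = 137·136/422 = 44.1517; b·c/n = 82·67/422 = 13.0190
OR_MH = (57.2435 + 46.0903 + 44.1517) / (30.9175 + 4.3238 + 13.0190) = 147.4854 / 48.2602 = 3.05605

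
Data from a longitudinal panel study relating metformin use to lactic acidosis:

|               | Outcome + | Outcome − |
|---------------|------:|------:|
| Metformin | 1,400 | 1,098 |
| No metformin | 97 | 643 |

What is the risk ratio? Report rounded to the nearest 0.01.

4.28

Cells: a = 1400, b = 1098, c = 97, d = 643.
Risk in exposed = 1400/2498 = 0.56045; risk in unexposed = 97/740 = 0.13108.
RR = 0.56045 / 0.13108 = 4.27559
The risk among the exposed is 4.28 times that among the unexposed.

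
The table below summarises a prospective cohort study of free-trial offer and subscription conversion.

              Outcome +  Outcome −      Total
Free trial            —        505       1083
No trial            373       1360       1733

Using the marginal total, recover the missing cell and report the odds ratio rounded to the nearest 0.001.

The missing cell is in the exposed row: 1083 − 505 = 578.
So a = 578, b = 505, c = 373, d = 1360.
OR = (a·d)/(b·c) = (578 × 1360) / (505 × 373) = 786080 / 188365 = 4.17317

4.173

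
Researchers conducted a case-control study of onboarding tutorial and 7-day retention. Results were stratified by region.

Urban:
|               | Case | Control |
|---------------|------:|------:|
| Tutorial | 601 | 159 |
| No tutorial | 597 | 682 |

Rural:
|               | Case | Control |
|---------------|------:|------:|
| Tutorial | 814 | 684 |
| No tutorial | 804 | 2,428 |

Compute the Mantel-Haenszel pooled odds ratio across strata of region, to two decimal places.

OR_MH = Σ(aᵢdᵢ/nᵢ) / Σ(bᵢcᵢ/nᵢ), where nᵢ is the stratum total.
Stratum 1 (Urban): n = 2039; a·d/n = 601·682/2039 = 201.0211; b·c/n = 159·597/2039 = 46.5537
Stratum 2 (Rural): n = 4730; a·d/n = 814·2428/4730 = 417.8419; b·c/n = 684·804/4730 = 116.2655
OR_MH = (201.0211 + 417.8419) / (46.5537 + 116.2655) = 618.8629 / 162.8192 = 3.80092

3.80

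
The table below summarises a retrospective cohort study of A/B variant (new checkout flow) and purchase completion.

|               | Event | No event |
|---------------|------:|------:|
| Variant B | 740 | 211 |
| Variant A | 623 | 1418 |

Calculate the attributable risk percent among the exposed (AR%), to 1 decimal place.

60.8

Cells: a = 740, b = 211, c = 623, d = 1418.
Risk in exposed = 740/951 = 0.77813; risk in unexposed = 623/2041 = 0.30524.
RR = 0.77813/0.30524 = 2.54921
AR% = (RR − 1)/RR × 100 = (2.54921 − 1)/2.54921 × 100 = 60.7722%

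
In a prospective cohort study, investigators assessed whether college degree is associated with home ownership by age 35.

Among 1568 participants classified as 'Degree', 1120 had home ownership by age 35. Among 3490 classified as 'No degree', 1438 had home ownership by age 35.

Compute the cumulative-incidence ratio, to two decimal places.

From the description: a = 1120, b = 448, c = 1438, d = 2052.
Risk in exposed = 1120/1568 = 0.71429; risk in unexposed = 1438/3490 = 0.41203.
RR = 0.71429 / 0.41203 = 1.73356
The risk among the exposed is 1.73 times that among the unexposed.

1.73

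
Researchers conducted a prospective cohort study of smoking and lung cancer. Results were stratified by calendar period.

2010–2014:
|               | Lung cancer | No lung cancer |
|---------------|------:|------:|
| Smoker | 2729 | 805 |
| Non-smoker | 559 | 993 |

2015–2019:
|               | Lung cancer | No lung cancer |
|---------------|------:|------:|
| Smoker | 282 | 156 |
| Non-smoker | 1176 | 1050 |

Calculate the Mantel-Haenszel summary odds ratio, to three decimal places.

OR_MH = Σ(aᵢdᵢ/nᵢ) / Σ(bᵢcᵢ/nᵢ), where nᵢ is the stratum total.
Stratum 1 (2010–2014): n = 5086; a·d/n = 2729·993/5086 = 532.8150; b·c/n = 805·559/5086 = 88.4772
Stratum 2 (2015–2019): n = 2664; a·d/n = 282·1050/2664 = 111.1486; b·c/n = 156·1176/2664 = 68.8649
OR_MH = (532.8150 + 111.1486) / (88.4772 + 68.8649) = 643.9636 / 157.3421 = 4.09276

4.093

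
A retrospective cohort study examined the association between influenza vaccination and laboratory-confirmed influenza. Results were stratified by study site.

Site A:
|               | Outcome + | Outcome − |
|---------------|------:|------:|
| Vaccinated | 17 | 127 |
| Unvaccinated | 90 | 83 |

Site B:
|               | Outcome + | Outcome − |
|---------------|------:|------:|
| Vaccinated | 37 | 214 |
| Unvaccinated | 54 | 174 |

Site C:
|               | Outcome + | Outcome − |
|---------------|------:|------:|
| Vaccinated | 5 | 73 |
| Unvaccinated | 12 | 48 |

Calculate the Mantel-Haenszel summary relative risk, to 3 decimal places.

RR_MH = Σ(aᵢ·n₀ᵢ/nᵢ) / Σ(cᵢ·n₁ᵢ/nᵢ), with n₁ᵢ = aᵢ+bᵢ (exposed), n₀ᵢ = cᵢ+dᵢ (unexposed), nᵢ = n₁ᵢ+n₀ᵢ.
Stratum 1 (Site A): n₁ = 144, n₀ = 173, n = 317; a·n₀/n = 17·173/317 = 9.2776; c·n₁/n = 90·144/317 = 40.8833
Stratum 2 (Site B): n₁ = 251, n₀ = 228, n = 479; a·n₀/n = 37·228/479 = 17.6117; c·n₁/n = 54·251/479 = 28.2965
Stratum 3 (Site C): n₁ = 78, n₀ = 60, n = 138; a·n₀/n = 5·60/138 = 2.1739; c·n₁/n = 12·78/138 = 6.7826
RR_MH = (9.2776 + 17.6117 + 2.1739) / (40.8833 + 28.2965 + 6.7826) = 29.0632 / 75.9623 = 0.38260

0.383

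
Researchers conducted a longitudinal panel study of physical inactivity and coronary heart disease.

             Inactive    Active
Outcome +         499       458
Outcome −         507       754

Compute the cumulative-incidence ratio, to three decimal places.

1.313

Reading the table with exposure as columns: a = 499 (Inactive, case), b = 507 (Inactive, non-case), c = 458 (Active, case), d = 754.
Risk in exposed = 499/1006 = 0.49602; risk in unexposed = 458/1212 = 0.37789.
RR = 0.49602 / 0.37789 = 1.31262
The risk among the exposed is 1.31 times that among the unexposed.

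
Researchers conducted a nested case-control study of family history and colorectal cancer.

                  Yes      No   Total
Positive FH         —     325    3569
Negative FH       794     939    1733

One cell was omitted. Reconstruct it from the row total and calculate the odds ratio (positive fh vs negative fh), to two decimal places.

The missing cell is in the exposed row: 3569 − 325 = 3244.
So a = 3244, b = 325, c = 794, d = 939.
OR = (a·d)/(b·c) = (3244 × 939) / (325 × 794) = 3046116 / 258050 = 11.80436

11.80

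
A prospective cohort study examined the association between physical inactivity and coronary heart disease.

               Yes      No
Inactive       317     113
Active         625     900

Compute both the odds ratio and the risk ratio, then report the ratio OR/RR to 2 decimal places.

2.25

Cells: a = 317, b = 113, c = 625, d = 900.
OR = (317·900)/(113·625) = 285300/70625 = 4.03965
Risk in exposed = 317/430 = 0.73721; risk in unexposed = 625/1525 = 0.40984; RR = 1.79879
OR/RR = 4.03965 / 1.79879 = 2.24576
The outcome is not rare, so the OR lies further from 1 than the RR.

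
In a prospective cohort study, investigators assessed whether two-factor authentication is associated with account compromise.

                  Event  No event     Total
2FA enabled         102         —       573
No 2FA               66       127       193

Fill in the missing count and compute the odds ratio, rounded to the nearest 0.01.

0.42

The missing cell is in the exposed row: 573 − 102 = 471.
So a = 102, b = 471, c = 66, d = 127.
OR = (a·d)/(b·c) = (102 × 127) / (471 × 66) = 12954 / 31086 = 0.41671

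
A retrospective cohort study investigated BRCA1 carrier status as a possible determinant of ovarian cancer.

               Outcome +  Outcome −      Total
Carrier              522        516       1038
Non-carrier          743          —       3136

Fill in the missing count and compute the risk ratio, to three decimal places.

The missing cell is in the unexposed row: 3136 − 743 = 2393.
So a = 522, b = 516, c = 743, d = 2393.
RR = [a/(a+b)] / [c/(c+d)] = (522/1038) / (743/3136) = 0.50289/0.23693 = 2.12256

2.123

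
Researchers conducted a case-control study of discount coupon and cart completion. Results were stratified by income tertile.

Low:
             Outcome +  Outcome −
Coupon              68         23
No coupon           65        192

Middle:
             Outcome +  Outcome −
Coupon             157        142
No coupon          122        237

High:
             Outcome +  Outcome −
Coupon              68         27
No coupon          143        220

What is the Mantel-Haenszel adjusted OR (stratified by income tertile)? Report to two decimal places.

3.24

OR_MH = Σ(aᵢdᵢ/nᵢ) / Σ(bᵢcᵢ/nᵢ), where nᵢ is the stratum total.
Stratum 1 (Low): n = 348; a·d/n = 68·192/348 = 37.5172; b·c/n = 23·65/348 = 4.2960
Stratum 2 (Middle): n = 658; a·d/n = 157·237/658 = 56.5486; b·c/n = 142·122/658 = 26.3283
Stratum 3 (High): n = 458; a·d/n = 68·220/458 = 32.6638; b·c/n = 27·143/458 = 8.4301
OR_MH = (37.5172 + 56.5486 + 32.6638) / (4.2960 + 26.3283 + 8.4301) = 126.7296 / 39.0544 = 3.24495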